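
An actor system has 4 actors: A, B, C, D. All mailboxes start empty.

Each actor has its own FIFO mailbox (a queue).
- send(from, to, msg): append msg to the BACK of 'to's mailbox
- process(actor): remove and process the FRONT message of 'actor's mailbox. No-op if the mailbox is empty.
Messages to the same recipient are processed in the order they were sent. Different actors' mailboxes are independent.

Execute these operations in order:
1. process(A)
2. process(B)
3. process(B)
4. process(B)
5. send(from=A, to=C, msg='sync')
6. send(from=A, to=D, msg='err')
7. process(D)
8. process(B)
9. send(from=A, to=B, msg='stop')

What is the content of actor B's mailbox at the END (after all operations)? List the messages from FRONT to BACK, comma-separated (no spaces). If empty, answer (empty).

After 1 (process(A)): A:[] B:[] C:[] D:[]
After 2 (process(B)): A:[] B:[] C:[] D:[]
After 3 (process(B)): A:[] B:[] C:[] D:[]
After 4 (process(B)): A:[] B:[] C:[] D:[]
After 5 (send(from=A, to=C, msg='sync')): A:[] B:[] C:[sync] D:[]
After 6 (send(from=A, to=D, msg='err')): A:[] B:[] C:[sync] D:[err]
After 7 (process(D)): A:[] B:[] C:[sync] D:[]
After 8 (process(B)): A:[] B:[] C:[sync] D:[]
After 9 (send(from=A, to=B, msg='stop')): A:[] B:[stop] C:[sync] D:[]

Answer: stop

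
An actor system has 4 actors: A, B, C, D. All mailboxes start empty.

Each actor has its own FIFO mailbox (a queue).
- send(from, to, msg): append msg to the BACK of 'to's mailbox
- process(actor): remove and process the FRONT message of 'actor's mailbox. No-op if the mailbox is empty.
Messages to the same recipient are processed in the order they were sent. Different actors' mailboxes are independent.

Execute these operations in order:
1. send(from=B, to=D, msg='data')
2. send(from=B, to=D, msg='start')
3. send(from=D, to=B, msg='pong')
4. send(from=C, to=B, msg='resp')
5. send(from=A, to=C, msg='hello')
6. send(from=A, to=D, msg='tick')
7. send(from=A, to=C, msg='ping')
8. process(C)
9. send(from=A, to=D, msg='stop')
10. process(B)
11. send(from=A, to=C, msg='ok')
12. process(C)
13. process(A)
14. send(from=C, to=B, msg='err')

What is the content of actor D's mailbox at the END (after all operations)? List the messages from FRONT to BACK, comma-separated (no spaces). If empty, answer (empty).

Answer: data,start,tick,stop

Derivation:
After 1 (send(from=B, to=D, msg='data')): A:[] B:[] C:[] D:[data]
After 2 (send(from=B, to=D, msg='start')): A:[] B:[] C:[] D:[data,start]
After 3 (send(from=D, to=B, msg='pong')): A:[] B:[pong] C:[] D:[data,start]
After 4 (send(from=C, to=B, msg='resp')): A:[] B:[pong,resp] C:[] D:[data,start]
After 5 (send(from=A, to=C, msg='hello')): A:[] B:[pong,resp] C:[hello] D:[data,start]
After 6 (send(from=A, to=D, msg='tick')): A:[] B:[pong,resp] C:[hello] D:[data,start,tick]
After 7 (send(from=A, to=C, msg='ping')): A:[] B:[pong,resp] C:[hello,ping] D:[data,start,tick]
After 8 (process(C)): A:[] B:[pong,resp] C:[ping] D:[data,start,tick]
After 9 (send(from=A, to=D, msg='stop')): A:[] B:[pong,resp] C:[ping] D:[data,start,tick,stop]
After 10 (process(B)): A:[] B:[resp] C:[ping] D:[data,start,tick,stop]
After 11 (send(from=A, to=C, msg='ok')): A:[] B:[resp] C:[ping,ok] D:[data,start,tick,stop]
After 12 (process(C)): A:[] B:[resp] C:[ok] D:[data,start,tick,stop]
After 13 (process(A)): A:[] B:[resp] C:[ok] D:[data,start,tick,stop]
After 14 (send(from=C, to=B, msg='err')): A:[] B:[resp,err] C:[ok] D:[data,start,tick,stop]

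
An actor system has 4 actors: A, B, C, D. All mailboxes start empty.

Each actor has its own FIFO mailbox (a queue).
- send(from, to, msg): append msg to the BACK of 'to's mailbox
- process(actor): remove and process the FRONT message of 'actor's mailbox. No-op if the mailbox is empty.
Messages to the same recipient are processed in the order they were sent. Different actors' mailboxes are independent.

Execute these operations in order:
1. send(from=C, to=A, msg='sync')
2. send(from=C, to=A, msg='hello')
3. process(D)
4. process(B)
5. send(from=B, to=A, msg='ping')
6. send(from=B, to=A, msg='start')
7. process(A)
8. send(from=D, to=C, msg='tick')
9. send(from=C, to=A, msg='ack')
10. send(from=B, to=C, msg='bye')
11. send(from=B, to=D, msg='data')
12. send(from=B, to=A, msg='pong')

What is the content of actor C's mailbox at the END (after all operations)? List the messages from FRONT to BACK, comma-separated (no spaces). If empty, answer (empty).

Answer: tick,bye

Derivation:
After 1 (send(from=C, to=A, msg='sync')): A:[sync] B:[] C:[] D:[]
After 2 (send(from=C, to=A, msg='hello')): A:[sync,hello] B:[] C:[] D:[]
After 3 (process(D)): A:[sync,hello] B:[] C:[] D:[]
After 4 (process(B)): A:[sync,hello] B:[] C:[] D:[]
After 5 (send(from=B, to=A, msg='ping')): A:[sync,hello,ping] B:[] C:[] D:[]
After 6 (send(from=B, to=A, msg='start')): A:[sync,hello,ping,start] B:[] C:[] D:[]
After 7 (process(A)): A:[hello,ping,start] B:[] C:[] D:[]
After 8 (send(from=D, to=C, msg='tick')): A:[hello,ping,start] B:[] C:[tick] D:[]
After 9 (send(from=C, to=A, msg='ack')): A:[hello,ping,start,ack] B:[] C:[tick] D:[]
After 10 (send(from=B, to=C, msg='bye')): A:[hello,ping,start,ack] B:[] C:[tick,bye] D:[]
After 11 (send(from=B, to=D, msg='data')): A:[hello,ping,start,ack] B:[] C:[tick,bye] D:[data]
After 12 (send(from=B, to=A, msg='pong')): A:[hello,ping,start,ack,pong] B:[] C:[tick,bye] D:[data]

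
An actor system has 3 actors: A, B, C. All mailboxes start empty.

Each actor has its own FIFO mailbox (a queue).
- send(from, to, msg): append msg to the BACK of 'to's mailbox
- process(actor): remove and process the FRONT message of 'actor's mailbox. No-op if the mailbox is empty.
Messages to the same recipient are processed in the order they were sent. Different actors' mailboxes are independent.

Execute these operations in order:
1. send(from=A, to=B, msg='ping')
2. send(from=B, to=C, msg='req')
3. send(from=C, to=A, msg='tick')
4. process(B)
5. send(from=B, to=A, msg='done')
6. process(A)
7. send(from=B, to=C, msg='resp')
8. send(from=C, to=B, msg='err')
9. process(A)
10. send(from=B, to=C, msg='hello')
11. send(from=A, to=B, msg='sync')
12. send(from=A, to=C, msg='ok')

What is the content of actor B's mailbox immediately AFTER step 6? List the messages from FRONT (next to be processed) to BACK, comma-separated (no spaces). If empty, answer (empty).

After 1 (send(from=A, to=B, msg='ping')): A:[] B:[ping] C:[]
After 2 (send(from=B, to=C, msg='req')): A:[] B:[ping] C:[req]
After 3 (send(from=C, to=A, msg='tick')): A:[tick] B:[ping] C:[req]
After 4 (process(B)): A:[tick] B:[] C:[req]
After 5 (send(from=B, to=A, msg='done')): A:[tick,done] B:[] C:[req]
After 6 (process(A)): A:[done] B:[] C:[req]

(empty)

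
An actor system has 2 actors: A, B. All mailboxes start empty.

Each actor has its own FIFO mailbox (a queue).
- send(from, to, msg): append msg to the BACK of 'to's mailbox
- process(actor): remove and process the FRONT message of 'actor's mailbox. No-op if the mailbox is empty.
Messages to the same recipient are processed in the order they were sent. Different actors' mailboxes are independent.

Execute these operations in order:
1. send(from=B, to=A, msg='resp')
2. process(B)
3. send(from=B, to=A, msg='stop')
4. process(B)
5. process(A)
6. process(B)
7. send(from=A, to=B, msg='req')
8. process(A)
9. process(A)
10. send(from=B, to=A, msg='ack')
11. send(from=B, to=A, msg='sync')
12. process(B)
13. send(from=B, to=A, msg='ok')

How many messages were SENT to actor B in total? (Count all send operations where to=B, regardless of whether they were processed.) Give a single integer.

After 1 (send(from=B, to=A, msg='resp')): A:[resp] B:[]
After 2 (process(B)): A:[resp] B:[]
After 3 (send(from=B, to=A, msg='stop')): A:[resp,stop] B:[]
After 4 (process(B)): A:[resp,stop] B:[]
After 5 (process(A)): A:[stop] B:[]
After 6 (process(B)): A:[stop] B:[]
After 7 (send(from=A, to=B, msg='req')): A:[stop] B:[req]
After 8 (process(A)): A:[] B:[req]
After 9 (process(A)): A:[] B:[req]
After 10 (send(from=B, to=A, msg='ack')): A:[ack] B:[req]
After 11 (send(from=B, to=A, msg='sync')): A:[ack,sync] B:[req]
After 12 (process(B)): A:[ack,sync] B:[]
After 13 (send(from=B, to=A, msg='ok')): A:[ack,sync,ok] B:[]

Answer: 1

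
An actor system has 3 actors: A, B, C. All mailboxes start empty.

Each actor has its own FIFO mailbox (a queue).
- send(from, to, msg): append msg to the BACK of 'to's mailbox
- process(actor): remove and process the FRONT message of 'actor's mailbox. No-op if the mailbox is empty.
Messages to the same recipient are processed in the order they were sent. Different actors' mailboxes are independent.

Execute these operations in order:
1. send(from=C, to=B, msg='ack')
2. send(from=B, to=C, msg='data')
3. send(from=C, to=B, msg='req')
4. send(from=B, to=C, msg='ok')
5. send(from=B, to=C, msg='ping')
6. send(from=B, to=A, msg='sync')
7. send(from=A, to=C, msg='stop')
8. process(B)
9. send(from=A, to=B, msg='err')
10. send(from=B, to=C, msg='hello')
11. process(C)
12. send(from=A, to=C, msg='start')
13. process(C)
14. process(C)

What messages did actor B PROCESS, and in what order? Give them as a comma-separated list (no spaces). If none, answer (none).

Answer: ack

Derivation:
After 1 (send(from=C, to=B, msg='ack')): A:[] B:[ack] C:[]
After 2 (send(from=B, to=C, msg='data')): A:[] B:[ack] C:[data]
After 3 (send(from=C, to=B, msg='req')): A:[] B:[ack,req] C:[data]
After 4 (send(from=B, to=C, msg='ok')): A:[] B:[ack,req] C:[data,ok]
After 5 (send(from=B, to=C, msg='ping')): A:[] B:[ack,req] C:[data,ok,ping]
After 6 (send(from=B, to=A, msg='sync')): A:[sync] B:[ack,req] C:[data,ok,ping]
After 7 (send(from=A, to=C, msg='stop')): A:[sync] B:[ack,req] C:[data,ok,ping,stop]
After 8 (process(B)): A:[sync] B:[req] C:[data,ok,ping,stop]
After 9 (send(from=A, to=B, msg='err')): A:[sync] B:[req,err] C:[data,ok,ping,stop]
After 10 (send(from=B, to=C, msg='hello')): A:[sync] B:[req,err] C:[data,ok,ping,stop,hello]
After 11 (process(C)): A:[sync] B:[req,err] C:[ok,ping,stop,hello]
After 12 (send(from=A, to=C, msg='start')): A:[sync] B:[req,err] C:[ok,ping,stop,hello,start]
After 13 (process(C)): A:[sync] B:[req,err] C:[ping,stop,hello,start]
After 14 (process(C)): A:[sync] B:[req,err] C:[stop,hello,start]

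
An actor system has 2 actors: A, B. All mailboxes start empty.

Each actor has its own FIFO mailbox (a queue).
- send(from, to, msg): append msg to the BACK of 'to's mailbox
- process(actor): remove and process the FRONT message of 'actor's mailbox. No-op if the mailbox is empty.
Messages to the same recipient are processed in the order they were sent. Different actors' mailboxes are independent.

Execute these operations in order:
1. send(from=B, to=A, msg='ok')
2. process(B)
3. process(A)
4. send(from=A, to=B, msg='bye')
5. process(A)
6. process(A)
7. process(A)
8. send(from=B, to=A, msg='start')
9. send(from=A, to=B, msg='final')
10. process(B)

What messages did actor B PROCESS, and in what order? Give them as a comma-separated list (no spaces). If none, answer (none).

Answer: bye

Derivation:
After 1 (send(from=B, to=A, msg='ok')): A:[ok] B:[]
After 2 (process(B)): A:[ok] B:[]
After 3 (process(A)): A:[] B:[]
After 4 (send(from=A, to=B, msg='bye')): A:[] B:[bye]
After 5 (process(A)): A:[] B:[bye]
After 6 (process(A)): A:[] B:[bye]
After 7 (process(A)): A:[] B:[bye]
After 8 (send(from=B, to=A, msg='start')): A:[start] B:[bye]
After 9 (send(from=A, to=B, msg='final')): A:[start] B:[bye,final]
After 10 (process(B)): A:[start] B:[final]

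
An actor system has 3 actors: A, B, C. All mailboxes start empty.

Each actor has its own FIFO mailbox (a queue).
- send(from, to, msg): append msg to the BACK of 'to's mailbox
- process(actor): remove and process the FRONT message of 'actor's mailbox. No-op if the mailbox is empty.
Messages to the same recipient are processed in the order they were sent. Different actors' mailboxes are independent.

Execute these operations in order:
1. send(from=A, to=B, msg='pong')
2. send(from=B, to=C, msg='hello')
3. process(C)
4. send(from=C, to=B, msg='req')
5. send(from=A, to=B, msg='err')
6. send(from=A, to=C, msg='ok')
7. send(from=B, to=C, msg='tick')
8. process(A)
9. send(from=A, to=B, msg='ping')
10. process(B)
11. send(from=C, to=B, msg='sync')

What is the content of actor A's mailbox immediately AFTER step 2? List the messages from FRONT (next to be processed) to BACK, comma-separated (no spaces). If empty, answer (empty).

After 1 (send(from=A, to=B, msg='pong')): A:[] B:[pong] C:[]
After 2 (send(from=B, to=C, msg='hello')): A:[] B:[pong] C:[hello]

(empty)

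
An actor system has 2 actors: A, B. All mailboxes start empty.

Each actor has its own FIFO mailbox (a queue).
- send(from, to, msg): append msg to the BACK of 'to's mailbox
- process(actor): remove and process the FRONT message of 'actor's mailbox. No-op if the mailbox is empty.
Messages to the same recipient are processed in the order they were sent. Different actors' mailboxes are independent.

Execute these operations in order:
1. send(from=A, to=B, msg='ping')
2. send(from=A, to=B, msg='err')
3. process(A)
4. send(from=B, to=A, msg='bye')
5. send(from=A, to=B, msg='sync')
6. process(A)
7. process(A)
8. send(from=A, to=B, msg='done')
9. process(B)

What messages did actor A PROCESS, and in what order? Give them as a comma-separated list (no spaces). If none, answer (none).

After 1 (send(from=A, to=B, msg='ping')): A:[] B:[ping]
After 2 (send(from=A, to=B, msg='err')): A:[] B:[ping,err]
After 3 (process(A)): A:[] B:[ping,err]
After 4 (send(from=B, to=A, msg='bye')): A:[bye] B:[ping,err]
After 5 (send(from=A, to=B, msg='sync')): A:[bye] B:[ping,err,sync]
After 6 (process(A)): A:[] B:[ping,err,sync]
After 7 (process(A)): A:[] B:[ping,err,sync]
After 8 (send(from=A, to=B, msg='done')): A:[] B:[ping,err,sync,done]
After 9 (process(B)): A:[] B:[err,sync,done]

Answer: bye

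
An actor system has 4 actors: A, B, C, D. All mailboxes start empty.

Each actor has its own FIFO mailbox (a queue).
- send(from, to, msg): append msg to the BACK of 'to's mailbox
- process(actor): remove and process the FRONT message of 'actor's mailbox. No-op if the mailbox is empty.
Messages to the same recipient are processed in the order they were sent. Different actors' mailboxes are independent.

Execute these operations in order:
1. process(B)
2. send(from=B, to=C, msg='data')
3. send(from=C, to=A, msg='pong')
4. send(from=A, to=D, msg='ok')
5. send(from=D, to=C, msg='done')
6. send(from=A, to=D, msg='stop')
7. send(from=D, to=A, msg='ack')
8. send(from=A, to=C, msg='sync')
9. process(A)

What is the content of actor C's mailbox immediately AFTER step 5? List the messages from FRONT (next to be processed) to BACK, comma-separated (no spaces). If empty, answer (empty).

After 1 (process(B)): A:[] B:[] C:[] D:[]
After 2 (send(from=B, to=C, msg='data')): A:[] B:[] C:[data] D:[]
After 3 (send(from=C, to=A, msg='pong')): A:[pong] B:[] C:[data] D:[]
After 4 (send(from=A, to=D, msg='ok')): A:[pong] B:[] C:[data] D:[ok]
After 5 (send(from=D, to=C, msg='done')): A:[pong] B:[] C:[data,done] D:[ok]

data,done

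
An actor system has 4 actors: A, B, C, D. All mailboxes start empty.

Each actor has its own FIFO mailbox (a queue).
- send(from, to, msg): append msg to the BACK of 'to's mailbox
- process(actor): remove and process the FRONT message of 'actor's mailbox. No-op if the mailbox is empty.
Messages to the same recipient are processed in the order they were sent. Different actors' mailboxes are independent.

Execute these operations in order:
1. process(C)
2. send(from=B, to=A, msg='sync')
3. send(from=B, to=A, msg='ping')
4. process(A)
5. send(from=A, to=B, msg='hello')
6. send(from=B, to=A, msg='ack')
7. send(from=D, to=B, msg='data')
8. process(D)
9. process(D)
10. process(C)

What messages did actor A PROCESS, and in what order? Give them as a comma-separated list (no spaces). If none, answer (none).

Answer: sync

Derivation:
After 1 (process(C)): A:[] B:[] C:[] D:[]
After 2 (send(from=B, to=A, msg='sync')): A:[sync] B:[] C:[] D:[]
After 3 (send(from=B, to=A, msg='ping')): A:[sync,ping] B:[] C:[] D:[]
After 4 (process(A)): A:[ping] B:[] C:[] D:[]
After 5 (send(from=A, to=B, msg='hello')): A:[ping] B:[hello] C:[] D:[]
After 6 (send(from=B, to=A, msg='ack')): A:[ping,ack] B:[hello] C:[] D:[]
After 7 (send(from=D, to=B, msg='data')): A:[ping,ack] B:[hello,data] C:[] D:[]
After 8 (process(D)): A:[ping,ack] B:[hello,data] C:[] D:[]
After 9 (process(D)): A:[ping,ack] B:[hello,data] C:[] D:[]
After 10 (process(C)): A:[ping,ack] B:[hello,data] C:[] D:[]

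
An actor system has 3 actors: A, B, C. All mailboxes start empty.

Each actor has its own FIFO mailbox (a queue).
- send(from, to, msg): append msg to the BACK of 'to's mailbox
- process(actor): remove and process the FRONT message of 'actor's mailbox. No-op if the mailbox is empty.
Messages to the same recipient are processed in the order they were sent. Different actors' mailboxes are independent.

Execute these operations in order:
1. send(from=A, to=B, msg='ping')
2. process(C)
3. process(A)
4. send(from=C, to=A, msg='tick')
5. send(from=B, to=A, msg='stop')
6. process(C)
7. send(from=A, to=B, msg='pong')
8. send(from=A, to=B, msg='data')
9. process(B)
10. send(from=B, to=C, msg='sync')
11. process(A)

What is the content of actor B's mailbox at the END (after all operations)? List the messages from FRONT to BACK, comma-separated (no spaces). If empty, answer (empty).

After 1 (send(from=A, to=B, msg='ping')): A:[] B:[ping] C:[]
After 2 (process(C)): A:[] B:[ping] C:[]
After 3 (process(A)): A:[] B:[ping] C:[]
After 4 (send(from=C, to=A, msg='tick')): A:[tick] B:[ping] C:[]
After 5 (send(from=B, to=A, msg='stop')): A:[tick,stop] B:[ping] C:[]
After 6 (process(C)): A:[tick,stop] B:[ping] C:[]
After 7 (send(from=A, to=B, msg='pong')): A:[tick,stop] B:[ping,pong] C:[]
After 8 (send(from=A, to=B, msg='data')): A:[tick,stop] B:[ping,pong,data] C:[]
After 9 (process(B)): A:[tick,stop] B:[pong,data] C:[]
After 10 (send(from=B, to=C, msg='sync')): A:[tick,stop] B:[pong,data] C:[sync]
After 11 (process(A)): A:[stop] B:[pong,data] C:[sync]

Answer: pong,data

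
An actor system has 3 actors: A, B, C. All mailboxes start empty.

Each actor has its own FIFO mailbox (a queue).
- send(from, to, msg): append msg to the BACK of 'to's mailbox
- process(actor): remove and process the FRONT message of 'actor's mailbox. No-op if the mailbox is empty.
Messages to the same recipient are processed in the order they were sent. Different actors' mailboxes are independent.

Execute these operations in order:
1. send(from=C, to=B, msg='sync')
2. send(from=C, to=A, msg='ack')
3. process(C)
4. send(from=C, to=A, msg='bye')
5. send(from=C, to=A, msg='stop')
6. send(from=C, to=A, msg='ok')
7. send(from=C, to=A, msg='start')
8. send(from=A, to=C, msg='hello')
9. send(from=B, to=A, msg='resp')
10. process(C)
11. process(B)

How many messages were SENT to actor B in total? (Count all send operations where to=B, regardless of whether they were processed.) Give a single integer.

Answer: 1

Derivation:
After 1 (send(from=C, to=B, msg='sync')): A:[] B:[sync] C:[]
After 2 (send(from=C, to=A, msg='ack')): A:[ack] B:[sync] C:[]
After 3 (process(C)): A:[ack] B:[sync] C:[]
After 4 (send(from=C, to=A, msg='bye')): A:[ack,bye] B:[sync] C:[]
After 5 (send(from=C, to=A, msg='stop')): A:[ack,bye,stop] B:[sync] C:[]
After 6 (send(from=C, to=A, msg='ok')): A:[ack,bye,stop,ok] B:[sync] C:[]
After 7 (send(from=C, to=A, msg='start')): A:[ack,bye,stop,ok,start] B:[sync] C:[]
After 8 (send(from=A, to=C, msg='hello')): A:[ack,bye,stop,ok,start] B:[sync] C:[hello]
After 9 (send(from=B, to=A, msg='resp')): A:[ack,bye,stop,ok,start,resp] B:[sync] C:[hello]
After 10 (process(C)): A:[ack,bye,stop,ok,start,resp] B:[sync] C:[]
After 11 (process(B)): A:[ack,bye,stop,ok,start,resp] B:[] C:[]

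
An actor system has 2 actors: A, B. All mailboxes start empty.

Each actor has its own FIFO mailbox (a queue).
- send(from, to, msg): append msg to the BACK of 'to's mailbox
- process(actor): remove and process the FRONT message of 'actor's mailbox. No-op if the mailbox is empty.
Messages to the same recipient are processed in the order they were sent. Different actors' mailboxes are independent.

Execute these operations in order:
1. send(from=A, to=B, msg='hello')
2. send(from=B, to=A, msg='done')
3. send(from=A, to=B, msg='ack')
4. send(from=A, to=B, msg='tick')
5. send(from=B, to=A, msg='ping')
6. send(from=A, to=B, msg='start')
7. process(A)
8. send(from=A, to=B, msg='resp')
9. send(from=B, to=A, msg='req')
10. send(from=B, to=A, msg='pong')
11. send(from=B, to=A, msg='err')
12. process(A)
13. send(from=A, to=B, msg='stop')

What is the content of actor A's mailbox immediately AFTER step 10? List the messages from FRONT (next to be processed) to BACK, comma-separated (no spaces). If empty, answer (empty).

After 1 (send(from=A, to=B, msg='hello')): A:[] B:[hello]
After 2 (send(from=B, to=A, msg='done')): A:[done] B:[hello]
After 3 (send(from=A, to=B, msg='ack')): A:[done] B:[hello,ack]
After 4 (send(from=A, to=B, msg='tick')): A:[done] B:[hello,ack,tick]
After 5 (send(from=B, to=A, msg='ping')): A:[done,ping] B:[hello,ack,tick]
After 6 (send(from=A, to=B, msg='start')): A:[done,ping] B:[hello,ack,tick,start]
After 7 (process(A)): A:[ping] B:[hello,ack,tick,start]
After 8 (send(from=A, to=B, msg='resp')): A:[ping] B:[hello,ack,tick,start,resp]
After 9 (send(from=B, to=A, msg='req')): A:[ping,req] B:[hello,ack,tick,start,resp]
After 10 (send(from=B, to=A, msg='pong')): A:[ping,req,pong] B:[hello,ack,tick,start,resp]

ping,req,pong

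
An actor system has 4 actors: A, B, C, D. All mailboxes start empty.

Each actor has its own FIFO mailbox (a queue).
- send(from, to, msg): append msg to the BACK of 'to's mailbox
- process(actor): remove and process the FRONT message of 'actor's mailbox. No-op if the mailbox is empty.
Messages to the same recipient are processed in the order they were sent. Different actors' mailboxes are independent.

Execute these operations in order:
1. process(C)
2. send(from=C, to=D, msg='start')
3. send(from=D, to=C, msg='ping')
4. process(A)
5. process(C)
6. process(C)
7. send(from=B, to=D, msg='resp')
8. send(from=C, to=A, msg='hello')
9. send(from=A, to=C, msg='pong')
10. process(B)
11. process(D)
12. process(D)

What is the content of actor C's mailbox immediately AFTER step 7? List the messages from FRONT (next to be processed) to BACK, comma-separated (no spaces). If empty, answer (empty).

After 1 (process(C)): A:[] B:[] C:[] D:[]
After 2 (send(from=C, to=D, msg='start')): A:[] B:[] C:[] D:[start]
After 3 (send(from=D, to=C, msg='ping')): A:[] B:[] C:[ping] D:[start]
After 4 (process(A)): A:[] B:[] C:[ping] D:[start]
After 5 (process(C)): A:[] B:[] C:[] D:[start]
After 6 (process(C)): A:[] B:[] C:[] D:[start]
After 7 (send(from=B, to=D, msg='resp')): A:[] B:[] C:[] D:[start,resp]

(empty)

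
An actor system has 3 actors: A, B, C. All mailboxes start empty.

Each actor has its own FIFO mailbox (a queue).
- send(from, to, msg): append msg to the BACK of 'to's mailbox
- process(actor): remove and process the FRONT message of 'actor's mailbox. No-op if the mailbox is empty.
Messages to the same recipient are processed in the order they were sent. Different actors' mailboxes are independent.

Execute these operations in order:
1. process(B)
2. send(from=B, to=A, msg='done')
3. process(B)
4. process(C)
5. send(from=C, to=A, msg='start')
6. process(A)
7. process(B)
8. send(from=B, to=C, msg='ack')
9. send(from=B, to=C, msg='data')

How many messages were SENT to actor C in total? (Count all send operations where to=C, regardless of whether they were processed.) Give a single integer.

After 1 (process(B)): A:[] B:[] C:[]
After 2 (send(from=B, to=A, msg='done')): A:[done] B:[] C:[]
After 3 (process(B)): A:[done] B:[] C:[]
After 4 (process(C)): A:[done] B:[] C:[]
After 5 (send(from=C, to=A, msg='start')): A:[done,start] B:[] C:[]
After 6 (process(A)): A:[start] B:[] C:[]
After 7 (process(B)): A:[start] B:[] C:[]
After 8 (send(from=B, to=C, msg='ack')): A:[start] B:[] C:[ack]
After 9 (send(from=B, to=C, msg='data')): A:[start] B:[] C:[ack,data]

Answer: 2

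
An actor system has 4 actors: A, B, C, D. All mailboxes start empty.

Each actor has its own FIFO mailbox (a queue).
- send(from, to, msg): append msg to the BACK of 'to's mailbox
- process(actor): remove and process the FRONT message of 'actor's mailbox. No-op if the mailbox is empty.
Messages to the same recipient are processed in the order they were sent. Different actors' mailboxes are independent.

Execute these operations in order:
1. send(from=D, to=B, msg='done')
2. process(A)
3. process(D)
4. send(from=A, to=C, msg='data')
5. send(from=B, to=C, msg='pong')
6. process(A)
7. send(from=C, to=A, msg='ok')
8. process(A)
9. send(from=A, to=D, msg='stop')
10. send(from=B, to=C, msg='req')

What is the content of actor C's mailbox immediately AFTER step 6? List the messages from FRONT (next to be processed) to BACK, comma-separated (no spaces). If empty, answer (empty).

After 1 (send(from=D, to=B, msg='done')): A:[] B:[done] C:[] D:[]
After 2 (process(A)): A:[] B:[done] C:[] D:[]
After 3 (process(D)): A:[] B:[done] C:[] D:[]
After 4 (send(from=A, to=C, msg='data')): A:[] B:[done] C:[data] D:[]
After 5 (send(from=B, to=C, msg='pong')): A:[] B:[done] C:[data,pong] D:[]
After 6 (process(A)): A:[] B:[done] C:[data,pong] D:[]

data,pong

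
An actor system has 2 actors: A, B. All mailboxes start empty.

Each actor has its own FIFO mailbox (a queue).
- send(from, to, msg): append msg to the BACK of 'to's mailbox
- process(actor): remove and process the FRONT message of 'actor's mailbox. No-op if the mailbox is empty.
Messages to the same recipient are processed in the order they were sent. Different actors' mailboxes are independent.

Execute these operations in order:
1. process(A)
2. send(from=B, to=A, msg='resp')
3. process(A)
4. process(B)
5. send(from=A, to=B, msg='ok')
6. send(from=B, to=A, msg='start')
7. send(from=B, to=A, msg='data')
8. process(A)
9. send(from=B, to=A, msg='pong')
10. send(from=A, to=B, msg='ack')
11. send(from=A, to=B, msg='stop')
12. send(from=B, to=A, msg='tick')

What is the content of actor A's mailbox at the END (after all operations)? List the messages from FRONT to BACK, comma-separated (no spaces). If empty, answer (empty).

Answer: data,pong,tick

Derivation:
After 1 (process(A)): A:[] B:[]
After 2 (send(from=B, to=A, msg='resp')): A:[resp] B:[]
After 3 (process(A)): A:[] B:[]
After 4 (process(B)): A:[] B:[]
After 5 (send(from=A, to=B, msg='ok')): A:[] B:[ok]
After 6 (send(from=B, to=A, msg='start')): A:[start] B:[ok]
After 7 (send(from=B, to=A, msg='data')): A:[start,data] B:[ok]
After 8 (process(A)): A:[data] B:[ok]
After 9 (send(from=B, to=A, msg='pong')): A:[data,pong] B:[ok]
After 10 (send(from=A, to=B, msg='ack')): A:[data,pong] B:[ok,ack]
After 11 (send(from=A, to=B, msg='stop')): A:[data,pong] B:[ok,ack,stop]
After 12 (send(from=B, to=A, msg='tick')): A:[data,pong,tick] B:[ok,ack,stop]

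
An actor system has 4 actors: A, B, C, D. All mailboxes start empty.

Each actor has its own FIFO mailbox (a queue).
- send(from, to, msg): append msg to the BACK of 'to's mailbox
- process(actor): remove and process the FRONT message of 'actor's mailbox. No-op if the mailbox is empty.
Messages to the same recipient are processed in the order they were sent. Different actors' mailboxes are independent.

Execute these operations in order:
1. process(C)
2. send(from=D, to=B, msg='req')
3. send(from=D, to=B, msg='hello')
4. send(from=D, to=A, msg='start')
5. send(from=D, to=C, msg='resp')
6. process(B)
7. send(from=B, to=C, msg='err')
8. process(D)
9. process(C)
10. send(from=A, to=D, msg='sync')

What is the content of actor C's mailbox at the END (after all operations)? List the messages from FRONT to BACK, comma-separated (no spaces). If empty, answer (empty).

After 1 (process(C)): A:[] B:[] C:[] D:[]
After 2 (send(from=D, to=B, msg='req')): A:[] B:[req] C:[] D:[]
After 3 (send(from=D, to=B, msg='hello')): A:[] B:[req,hello] C:[] D:[]
After 4 (send(from=D, to=A, msg='start')): A:[start] B:[req,hello] C:[] D:[]
After 5 (send(from=D, to=C, msg='resp')): A:[start] B:[req,hello] C:[resp] D:[]
After 6 (process(B)): A:[start] B:[hello] C:[resp] D:[]
After 7 (send(from=B, to=C, msg='err')): A:[start] B:[hello] C:[resp,err] D:[]
After 8 (process(D)): A:[start] B:[hello] C:[resp,err] D:[]
After 9 (process(C)): A:[start] B:[hello] C:[err] D:[]
After 10 (send(from=A, to=D, msg='sync')): A:[start] B:[hello] C:[err] D:[sync]

Answer: err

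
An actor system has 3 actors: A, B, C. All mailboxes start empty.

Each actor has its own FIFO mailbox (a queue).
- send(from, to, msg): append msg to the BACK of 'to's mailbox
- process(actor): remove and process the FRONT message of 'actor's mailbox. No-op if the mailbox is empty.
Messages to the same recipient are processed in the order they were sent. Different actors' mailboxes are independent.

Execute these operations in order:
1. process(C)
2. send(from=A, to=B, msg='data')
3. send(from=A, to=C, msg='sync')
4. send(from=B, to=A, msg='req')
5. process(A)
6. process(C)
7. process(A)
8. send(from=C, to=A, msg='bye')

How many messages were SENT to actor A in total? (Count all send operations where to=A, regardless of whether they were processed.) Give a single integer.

After 1 (process(C)): A:[] B:[] C:[]
After 2 (send(from=A, to=B, msg='data')): A:[] B:[data] C:[]
After 3 (send(from=A, to=C, msg='sync')): A:[] B:[data] C:[sync]
After 4 (send(from=B, to=A, msg='req')): A:[req] B:[data] C:[sync]
After 5 (process(A)): A:[] B:[data] C:[sync]
After 6 (process(C)): A:[] B:[data] C:[]
After 7 (process(A)): A:[] B:[data] C:[]
After 8 (send(from=C, to=A, msg='bye')): A:[bye] B:[data] C:[]

Answer: 2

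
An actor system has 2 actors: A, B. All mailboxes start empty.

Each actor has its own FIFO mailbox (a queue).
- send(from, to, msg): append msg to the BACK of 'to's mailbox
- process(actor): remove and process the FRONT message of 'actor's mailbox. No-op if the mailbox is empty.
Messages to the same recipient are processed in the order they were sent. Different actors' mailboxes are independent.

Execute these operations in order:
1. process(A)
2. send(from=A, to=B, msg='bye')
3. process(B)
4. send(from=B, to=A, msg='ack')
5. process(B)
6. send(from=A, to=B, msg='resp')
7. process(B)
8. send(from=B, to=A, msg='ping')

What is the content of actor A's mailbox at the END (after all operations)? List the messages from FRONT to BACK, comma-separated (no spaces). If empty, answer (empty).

After 1 (process(A)): A:[] B:[]
After 2 (send(from=A, to=B, msg='bye')): A:[] B:[bye]
After 3 (process(B)): A:[] B:[]
After 4 (send(from=B, to=A, msg='ack')): A:[ack] B:[]
After 5 (process(B)): A:[ack] B:[]
After 6 (send(from=A, to=B, msg='resp')): A:[ack] B:[resp]
After 7 (process(B)): A:[ack] B:[]
After 8 (send(from=B, to=A, msg='ping')): A:[ack,ping] B:[]

Answer: ack,ping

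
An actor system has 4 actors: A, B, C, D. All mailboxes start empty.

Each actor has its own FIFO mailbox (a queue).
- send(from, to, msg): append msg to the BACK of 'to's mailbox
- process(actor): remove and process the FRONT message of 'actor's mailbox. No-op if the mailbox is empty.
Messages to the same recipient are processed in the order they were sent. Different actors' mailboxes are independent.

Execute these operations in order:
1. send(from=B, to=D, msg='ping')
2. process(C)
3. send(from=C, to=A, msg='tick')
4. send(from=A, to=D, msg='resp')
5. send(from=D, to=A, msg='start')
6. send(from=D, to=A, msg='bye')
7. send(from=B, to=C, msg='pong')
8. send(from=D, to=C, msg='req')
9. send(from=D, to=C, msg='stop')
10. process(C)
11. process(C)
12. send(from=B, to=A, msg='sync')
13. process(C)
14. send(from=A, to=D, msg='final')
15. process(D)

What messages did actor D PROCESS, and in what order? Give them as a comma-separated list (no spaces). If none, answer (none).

Answer: ping

Derivation:
After 1 (send(from=B, to=D, msg='ping')): A:[] B:[] C:[] D:[ping]
After 2 (process(C)): A:[] B:[] C:[] D:[ping]
After 3 (send(from=C, to=A, msg='tick')): A:[tick] B:[] C:[] D:[ping]
After 4 (send(from=A, to=D, msg='resp')): A:[tick] B:[] C:[] D:[ping,resp]
After 5 (send(from=D, to=A, msg='start')): A:[tick,start] B:[] C:[] D:[ping,resp]
After 6 (send(from=D, to=A, msg='bye')): A:[tick,start,bye] B:[] C:[] D:[ping,resp]
After 7 (send(from=B, to=C, msg='pong')): A:[tick,start,bye] B:[] C:[pong] D:[ping,resp]
After 8 (send(from=D, to=C, msg='req')): A:[tick,start,bye] B:[] C:[pong,req] D:[ping,resp]
After 9 (send(from=D, to=C, msg='stop')): A:[tick,start,bye] B:[] C:[pong,req,stop] D:[ping,resp]
After 10 (process(C)): A:[tick,start,bye] B:[] C:[req,stop] D:[ping,resp]
After 11 (process(C)): A:[tick,start,bye] B:[] C:[stop] D:[ping,resp]
After 12 (send(from=B, to=A, msg='sync')): A:[tick,start,bye,sync] B:[] C:[stop] D:[ping,resp]
After 13 (process(C)): A:[tick,start,bye,sync] B:[] C:[] D:[ping,resp]
After 14 (send(from=A, to=D, msg='final')): A:[tick,start,bye,sync] B:[] C:[] D:[ping,resp,final]
After 15 (process(D)): A:[tick,start,bye,sync] B:[] C:[] D:[resp,final]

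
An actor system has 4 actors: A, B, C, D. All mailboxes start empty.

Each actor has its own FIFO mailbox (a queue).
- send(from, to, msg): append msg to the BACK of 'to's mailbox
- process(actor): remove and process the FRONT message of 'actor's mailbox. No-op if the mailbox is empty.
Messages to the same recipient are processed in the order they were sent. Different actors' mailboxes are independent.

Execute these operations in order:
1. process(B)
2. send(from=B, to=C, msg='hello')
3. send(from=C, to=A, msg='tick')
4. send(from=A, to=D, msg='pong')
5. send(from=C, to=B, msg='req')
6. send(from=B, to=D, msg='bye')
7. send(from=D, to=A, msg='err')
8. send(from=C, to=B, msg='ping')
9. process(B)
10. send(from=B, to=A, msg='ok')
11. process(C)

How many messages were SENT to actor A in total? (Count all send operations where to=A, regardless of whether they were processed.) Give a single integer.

Answer: 3

Derivation:
After 1 (process(B)): A:[] B:[] C:[] D:[]
After 2 (send(from=B, to=C, msg='hello')): A:[] B:[] C:[hello] D:[]
After 3 (send(from=C, to=A, msg='tick')): A:[tick] B:[] C:[hello] D:[]
After 4 (send(from=A, to=D, msg='pong')): A:[tick] B:[] C:[hello] D:[pong]
After 5 (send(from=C, to=B, msg='req')): A:[tick] B:[req] C:[hello] D:[pong]
After 6 (send(from=B, to=D, msg='bye')): A:[tick] B:[req] C:[hello] D:[pong,bye]
After 7 (send(from=D, to=A, msg='err')): A:[tick,err] B:[req] C:[hello] D:[pong,bye]
After 8 (send(from=C, to=B, msg='ping')): A:[tick,err] B:[req,ping] C:[hello] D:[pong,bye]
After 9 (process(B)): A:[tick,err] B:[ping] C:[hello] D:[pong,bye]
After 10 (send(from=B, to=A, msg='ok')): A:[tick,err,ok] B:[ping] C:[hello] D:[pong,bye]
After 11 (process(C)): A:[tick,err,ok] B:[ping] C:[] D:[pong,bye]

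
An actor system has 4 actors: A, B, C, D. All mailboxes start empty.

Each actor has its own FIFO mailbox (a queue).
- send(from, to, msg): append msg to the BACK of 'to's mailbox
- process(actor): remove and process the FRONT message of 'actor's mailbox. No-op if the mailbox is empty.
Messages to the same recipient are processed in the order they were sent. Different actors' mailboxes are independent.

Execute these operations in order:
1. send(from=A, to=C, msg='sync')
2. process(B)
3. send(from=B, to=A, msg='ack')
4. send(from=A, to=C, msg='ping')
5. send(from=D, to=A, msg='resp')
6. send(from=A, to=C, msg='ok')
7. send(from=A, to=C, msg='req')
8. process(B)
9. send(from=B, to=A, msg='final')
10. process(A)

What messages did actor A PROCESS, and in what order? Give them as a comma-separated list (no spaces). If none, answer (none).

After 1 (send(from=A, to=C, msg='sync')): A:[] B:[] C:[sync] D:[]
After 2 (process(B)): A:[] B:[] C:[sync] D:[]
After 3 (send(from=B, to=A, msg='ack')): A:[ack] B:[] C:[sync] D:[]
After 4 (send(from=A, to=C, msg='ping')): A:[ack] B:[] C:[sync,ping] D:[]
After 5 (send(from=D, to=A, msg='resp')): A:[ack,resp] B:[] C:[sync,ping] D:[]
After 6 (send(from=A, to=C, msg='ok')): A:[ack,resp] B:[] C:[sync,ping,ok] D:[]
After 7 (send(from=A, to=C, msg='req')): A:[ack,resp] B:[] C:[sync,ping,ok,req] D:[]
After 8 (process(B)): A:[ack,resp] B:[] C:[sync,ping,ok,req] D:[]
After 9 (send(from=B, to=A, msg='final')): A:[ack,resp,final] B:[] C:[sync,ping,ok,req] D:[]
After 10 (process(A)): A:[resp,final] B:[] C:[sync,ping,ok,req] D:[]

Answer: ack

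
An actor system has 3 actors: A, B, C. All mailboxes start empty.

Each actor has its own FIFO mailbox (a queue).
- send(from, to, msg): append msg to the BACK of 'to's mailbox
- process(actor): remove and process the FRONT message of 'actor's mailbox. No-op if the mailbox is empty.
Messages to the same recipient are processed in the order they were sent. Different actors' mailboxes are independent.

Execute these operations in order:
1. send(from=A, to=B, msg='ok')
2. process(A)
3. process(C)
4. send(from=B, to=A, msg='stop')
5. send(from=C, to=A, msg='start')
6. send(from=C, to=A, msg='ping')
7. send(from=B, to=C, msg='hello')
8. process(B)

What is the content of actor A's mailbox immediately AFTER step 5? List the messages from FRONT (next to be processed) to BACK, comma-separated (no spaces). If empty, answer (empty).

After 1 (send(from=A, to=B, msg='ok')): A:[] B:[ok] C:[]
After 2 (process(A)): A:[] B:[ok] C:[]
After 3 (process(C)): A:[] B:[ok] C:[]
After 4 (send(from=B, to=A, msg='stop')): A:[stop] B:[ok] C:[]
After 5 (send(from=C, to=A, msg='start')): A:[stop,start] B:[ok] C:[]

stop,start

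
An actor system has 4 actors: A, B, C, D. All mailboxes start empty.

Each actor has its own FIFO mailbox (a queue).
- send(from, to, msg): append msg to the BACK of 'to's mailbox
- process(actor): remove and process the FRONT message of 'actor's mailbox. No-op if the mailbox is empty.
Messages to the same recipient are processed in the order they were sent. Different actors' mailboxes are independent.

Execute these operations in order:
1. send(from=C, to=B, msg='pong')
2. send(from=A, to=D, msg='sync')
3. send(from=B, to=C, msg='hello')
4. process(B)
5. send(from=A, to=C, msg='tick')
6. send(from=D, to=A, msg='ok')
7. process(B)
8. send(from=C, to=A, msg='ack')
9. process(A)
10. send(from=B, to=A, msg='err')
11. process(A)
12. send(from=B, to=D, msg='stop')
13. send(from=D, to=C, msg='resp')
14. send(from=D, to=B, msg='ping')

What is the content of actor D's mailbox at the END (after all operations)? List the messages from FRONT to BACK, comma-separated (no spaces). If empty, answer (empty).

After 1 (send(from=C, to=B, msg='pong')): A:[] B:[pong] C:[] D:[]
After 2 (send(from=A, to=D, msg='sync')): A:[] B:[pong] C:[] D:[sync]
After 3 (send(from=B, to=C, msg='hello')): A:[] B:[pong] C:[hello] D:[sync]
After 4 (process(B)): A:[] B:[] C:[hello] D:[sync]
After 5 (send(from=A, to=C, msg='tick')): A:[] B:[] C:[hello,tick] D:[sync]
After 6 (send(from=D, to=A, msg='ok')): A:[ok] B:[] C:[hello,tick] D:[sync]
After 7 (process(B)): A:[ok] B:[] C:[hello,tick] D:[sync]
After 8 (send(from=C, to=A, msg='ack')): A:[ok,ack] B:[] C:[hello,tick] D:[sync]
After 9 (process(A)): A:[ack] B:[] C:[hello,tick] D:[sync]
After 10 (send(from=B, to=A, msg='err')): A:[ack,err] B:[] C:[hello,tick] D:[sync]
After 11 (process(A)): A:[err] B:[] C:[hello,tick] D:[sync]
After 12 (send(from=B, to=D, msg='stop')): A:[err] B:[] C:[hello,tick] D:[sync,stop]
After 13 (send(from=D, to=C, msg='resp')): A:[err] B:[] C:[hello,tick,resp] D:[sync,stop]
After 14 (send(from=D, to=B, msg='ping')): A:[err] B:[ping] C:[hello,tick,resp] D:[sync,stop]

Answer: sync,stop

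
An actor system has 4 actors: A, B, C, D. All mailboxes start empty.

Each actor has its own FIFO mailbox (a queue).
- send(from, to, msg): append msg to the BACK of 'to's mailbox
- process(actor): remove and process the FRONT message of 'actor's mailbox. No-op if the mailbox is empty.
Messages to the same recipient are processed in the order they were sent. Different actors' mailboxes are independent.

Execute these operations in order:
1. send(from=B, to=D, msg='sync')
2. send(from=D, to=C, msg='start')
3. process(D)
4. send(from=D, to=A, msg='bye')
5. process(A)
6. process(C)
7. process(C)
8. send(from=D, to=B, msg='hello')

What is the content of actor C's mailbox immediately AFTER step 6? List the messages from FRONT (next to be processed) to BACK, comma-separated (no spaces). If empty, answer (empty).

After 1 (send(from=B, to=D, msg='sync')): A:[] B:[] C:[] D:[sync]
After 2 (send(from=D, to=C, msg='start')): A:[] B:[] C:[start] D:[sync]
After 3 (process(D)): A:[] B:[] C:[start] D:[]
After 4 (send(from=D, to=A, msg='bye')): A:[bye] B:[] C:[start] D:[]
After 5 (process(A)): A:[] B:[] C:[start] D:[]
After 6 (process(C)): A:[] B:[] C:[] D:[]

(empty)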